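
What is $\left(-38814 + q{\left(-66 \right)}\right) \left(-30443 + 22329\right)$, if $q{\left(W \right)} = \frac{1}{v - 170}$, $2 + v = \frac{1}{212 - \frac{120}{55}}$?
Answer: $\frac{125018903951252}{396965} \approx 3.1494 \cdot 10^{8}$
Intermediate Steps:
$v = - \frac{4605}{2308}$ ($v = -2 + \frac{1}{212 - \frac{120}{55}} = -2 + \frac{1}{212 - \frac{24}{11}} = -2 + \frac{1}{\frac{2308}{11}} = -2 + \frac{11}{2308} = - \frac{4605}{2308} \approx -1.9952$)
$q{\left(W \right)} = - \frac{2308}{396965}$ ($q{\left(W \right)} = \frac{1}{- \frac{4605}{2308} - 170} = \frac{1}{- \frac{396965}{2308}} = - \frac{2308}{396965}$)
$\left(-38814 + q{\left(-66 \right)}\right) \left(-30443 + 22329\right) = \left(-38814 - \frac{2308}{396965}\right) \left(-30443 + 22329\right) = \left(- \frac{15407801818}{396965}\right) \left(-8114\right) = \frac{125018903951252}{396965}$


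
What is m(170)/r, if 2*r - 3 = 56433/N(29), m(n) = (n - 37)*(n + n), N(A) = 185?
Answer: 4182850/14247 ≈ 293.60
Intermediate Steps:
m(n) = 2*n*(-37 + n) (m(n) = (-37 + n)*(2*n) = 2*n*(-37 + n))
r = 28494/185 (r = 3/2 + (56433/185)/2 = 3/2 + (56433*(1/185))/2 = 3/2 + (½)*(56433/185) = 3/2 + 56433/370 = 28494/185 ≈ 154.02)
m(170)/r = (2*170*(-37 + 170))/(28494/185) = (2*170*133)*(185/28494) = 45220*(185/28494) = 4182850/14247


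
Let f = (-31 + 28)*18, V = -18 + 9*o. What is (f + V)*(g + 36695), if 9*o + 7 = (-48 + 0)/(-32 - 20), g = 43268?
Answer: -6243265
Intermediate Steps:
o = -79/117 (o = -7/9 + ((-48 + 0)/(-32 - 20))/9 = -7/9 + (-48/(-52))/9 = -7/9 + (-48*(-1/52))/9 = -7/9 + (⅑)*(12/13) = -7/9 + 4/39 = -79/117 ≈ -0.67521)
V = -313/13 (V = -18 + 9*(-79/117) = -18 - 79/13 = -313/13 ≈ -24.077)
f = -54 (f = -3*18 = -54)
(f + V)*(g + 36695) = (-54 - 313/13)*(43268 + 36695) = -1015/13*79963 = -6243265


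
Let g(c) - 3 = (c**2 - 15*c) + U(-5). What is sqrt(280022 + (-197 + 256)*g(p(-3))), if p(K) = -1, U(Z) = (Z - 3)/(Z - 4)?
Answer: sqrt(2530759)/3 ≈ 530.28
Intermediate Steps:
U(Z) = (-3 + Z)/(-4 + Z)
g(c) = 35/9 + c**2 - 15*c (g(c) = 3 + ((c**2 - 15*c) + (-3 - 5)/(-4 - 5)) = 3 + ((c**2 - 15*c) - 8/(-9)) = 3 + ((c**2 - 15*c) - 1/9*(-8)) = 3 + ((c**2 - 15*c) + 8/9) = 3 + (8/9 + c**2 - 15*c) = 35/9 + c**2 - 15*c)
sqrt(280022 + (-197 + 256)*g(p(-3))) = sqrt(280022 + (-197 + 256)*(35/9 + (-1)**2 - 15*(-1))) = sqrt(280022 + 59*(35/9 + 1 + 15)) = sqrt(280022 + 59*(179/9)) = sqrt(280022 + 10561/9) = sqrt(2530759/9) = sqrt(2530759)/3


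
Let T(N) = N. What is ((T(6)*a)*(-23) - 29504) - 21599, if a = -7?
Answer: -50137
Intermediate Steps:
((T(6)*a)*(-23) - 29504) - 21599 = ((6*(-7))*(-23) - 29504) - 21599 = (-42*(-23) - 29504) - 21599 = (966 - 29504) - 21599 = -28538 - 21599 = -50137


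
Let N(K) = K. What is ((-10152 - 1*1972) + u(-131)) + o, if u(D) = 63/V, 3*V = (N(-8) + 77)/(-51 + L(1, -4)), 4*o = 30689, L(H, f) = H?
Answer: -422161/92 ≈ -4588.7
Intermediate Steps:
o = 30689/4 (o = (1/4)*30689 = 30689/4 ≈ 7672.3)
V = -23/50 (V = ((-8 + 77)/(-51 + 1))/3 = (69/(-50))/3 = (69*(-1/50))/3 = (1/3)*(-69/50) = -23/50 ≈ -0.46000)
u(D) = -3150/23 (u(D) = 63/(-23/50) = 63*(-50/23) = -3150/23)
((-10152 - 1*1972) + u(-131)) + o = ((-10152 - 1*1972) - 3150/23) + 30689/4 = ((-10152 - 1972) - 3150/23) + 30689/4 = (-12124 - 3150/23) + 30689/4 = -282002/23 + 30689/4 = -422161/92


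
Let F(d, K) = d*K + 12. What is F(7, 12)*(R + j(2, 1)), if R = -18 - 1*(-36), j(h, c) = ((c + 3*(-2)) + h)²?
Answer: 2592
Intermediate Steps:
F(d, K) = 12 + K*d (F(d, K) = K*d + 12 = 12 + K*d)
j(h, c) = (-6 + c + h)² (j(h, c) = ((c - 6) + h)² = ((-6 + c) + h)² = (-6 + c + h)²)
R = 18 (R = -18 + 36 = 18)
F(7, 12)*(R + j(2, 1)) = (12 + 12*7)*(18 + (-6 + 1 + 2)²) = (12 + 84)*(18 + (-3)²) = 96*(18 + 9) = 96*27 = 2592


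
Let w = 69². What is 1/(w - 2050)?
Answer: 1/2711 ≈ 0.00036887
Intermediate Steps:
w = 4761
1/(w - 2050) = 1/(4761 - 2050) = 1/2711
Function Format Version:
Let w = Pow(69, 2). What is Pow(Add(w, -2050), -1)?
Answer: Rational(1, 2711) ≈ 0.00036887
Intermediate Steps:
w = 4761
Pow(Add(w, -2050), -1) = Pow(Add(4761, -2050), -1) = Pow(2711, -1) = Rational(1, 2711)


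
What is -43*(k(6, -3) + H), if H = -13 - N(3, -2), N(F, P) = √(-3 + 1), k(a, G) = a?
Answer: 301 + 43*I*√2 ≈ 301.0 + 60.811*I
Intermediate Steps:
N(F, P) = I*√2 (N(F, P) = √(-2) = I*√2)
H = -13 - I*√2 ≈ -13.0 - 1.4142*I
-43*(k(6, -3) + H) = -43*(6 + (-13 - I*√2)) = -43*(-7 - I*√2) = 301 + 43*I*√2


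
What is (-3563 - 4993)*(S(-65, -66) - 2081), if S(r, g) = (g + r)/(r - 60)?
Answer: 2224508664/125 ≈ 1.7796e+7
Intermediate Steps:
S(r, g) = (g + r)/(-60 + r)
(-3563 - 4993)*(S(-65, -66) - 2081) = (-3563 - 4993)*((-66 - 65)/(-60 - 65) - 2081) = -8556*(-131/(-125) - 2081) = -8556*(-1/125*(-131) - 2081) = -8556*(131/125 - 2081) = -8556*(-259994/125) = 2224508664/125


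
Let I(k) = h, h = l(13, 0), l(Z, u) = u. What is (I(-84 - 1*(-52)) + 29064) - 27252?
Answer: 1812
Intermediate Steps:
h = 0
I(k) = 0
(I(-84 - 1*(-52)) + 29064) - 27252 = (0 + 29064) - 27252 = 29064 - 27252 = 1812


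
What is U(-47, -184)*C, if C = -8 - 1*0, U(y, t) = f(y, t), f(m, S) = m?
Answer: 376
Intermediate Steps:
U(y, t) = y
C = -8 (C = -8 + 0 = -8)
U(-47, -184)*C = -47*(-8) = 376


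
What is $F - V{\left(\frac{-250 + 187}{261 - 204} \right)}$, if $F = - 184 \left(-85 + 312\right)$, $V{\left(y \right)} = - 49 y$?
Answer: $- \frac{794621}{19} \approx -41822.0$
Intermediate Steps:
$F = -41768$ ($F = \left(-184\right) 227 = -41768$)
$F - V{\left(\frac{-250 + 187}{261 - 204} \right)} = -41768 - - 49 \frac{-250 + 187}{261 - 204} = -41768 - - 49 \left(- \frac{63}{57}\right) = -41768 - - 49 \left(\left(-63\right) \frac{1}{57}\right) = -41768 - \left(-49\right) \left(- \frac{21}{19}\right) = -41768 - \frac{1029}{19} = - \frac{794621}{19}$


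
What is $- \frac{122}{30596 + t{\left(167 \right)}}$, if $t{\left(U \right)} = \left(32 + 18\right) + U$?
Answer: $- \frac{122}{30813} \approx -0.0039594$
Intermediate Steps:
$t{\left(U \right)} = 50 + U$
$- \frac{122}{30596 + t{\left(167 \right)}} = - \frac{122}{30596 + \left(50 + 167\right)} = - \frac{122}{30596 + 217} = - \frac{122}{30813}$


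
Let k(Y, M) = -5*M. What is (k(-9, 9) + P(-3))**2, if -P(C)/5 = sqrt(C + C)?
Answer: 1875 + 450*I*sqrt(6) ≈ 1875.0 + 1102.3*I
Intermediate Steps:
P(C) = -5*sqrt(2)*sqrt(C) (P(C) = -5*sqrt(C + C) = -5*sqrt(2)*sqrt(C))
(k(-9, 9) + P(-3))**2 = (-5*9 - 5*sqrt(2)*sqrt(-3))**2 = (-45 - 5*sqrt(2)*I*sqrt(3))**2 = (-45 - 5*I*sqrt(6))**2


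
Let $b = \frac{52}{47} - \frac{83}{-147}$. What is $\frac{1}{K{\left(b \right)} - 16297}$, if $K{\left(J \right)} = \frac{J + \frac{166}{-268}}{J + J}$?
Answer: $- \frac{3094060}{50422922237} \approx -6.1362 \cdot 10^{-5}$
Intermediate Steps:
$b = \frac{11545}{6909}$ ($b = 52 \cdot \frac{1}{47} - - \frac{83}{147} = \frac{52}{47} + \frac{83}{147} = \frac{11545}{6909} \approx 1.671$)
$K{\left(J \right)} = \frac{- \frac{83}{134} + J}{2 J}$ ($K{\left(J \right)} = \frac{J + 166 \left(- \frac{1}{268}\right)}{2 J} = \left(J - \frac{83}{134}\right) \frac{1}{2 J} = \left(- \frac{83}{134} + J\right) \frac{1}{2 J} = \frac{- \frac{83}{134} + J}{2 J}$)
$\frac{1}{K{\left(b \right)} - 16297} = \frac{1}{\frac{-83 + 134 \cdot \frac{11545}{6909}}{268 \cdot \frac{11545}{6909}} - 16297} = \frac{1}{\frac{1}{268} \cdot \frac{6909}{11545} \left(-83 + \frac{1547030}{6909}\right) - 16297} = \frac{1}{\frac{1}{268} \cdot \frac{6909}{11545} \cdot \frac{973583}{6909} - 16297} = \frac{1}{\frac{973583}{3094060} - 16297} = \frac{1}{- \frac{50422922237}{3094060}} = - \frac{3094060}{50422922237}$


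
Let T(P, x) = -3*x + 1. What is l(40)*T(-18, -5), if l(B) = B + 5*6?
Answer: 1120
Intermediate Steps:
l(B) = 30 + B (l(B) = B + 30 = 30 + B)
T(P, x) = 1 - 3*x
l(40)*T(-18, -5) = (30 + 40)*(1 - 3*(-5)) = 70*(1 + 15) = 70*16 = 1120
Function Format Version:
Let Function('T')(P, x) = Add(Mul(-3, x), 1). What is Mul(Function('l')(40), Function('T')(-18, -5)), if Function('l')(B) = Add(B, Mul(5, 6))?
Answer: 1120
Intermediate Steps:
Function('l')(B) = Add(30, B) (Function('l')(B) = Add(B, 30) = Add(30, B))
Function('T')(P, x) = Add(1, Mul(-3, x))
Mul(Function('l')(40), Function('T')(-18, -5)) = Mul(Add(30, 40), Add(1, Mul(-3, -5))) = Mul(70, Add(1, 15)) = Mul(70, 16) = 1120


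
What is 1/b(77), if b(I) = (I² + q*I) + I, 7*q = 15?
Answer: 1/6171 ≈ 0.00016205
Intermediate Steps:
q = 15/7 (q = (⅐)*15 = 15/7 ≈ 2.1429)
b(I) = I² + 22*I/7 (b(I) = (I² + 15*I/7) + I = I² + 22*I/7)
1/b(77) = 1/((⅐)*77*(22 + 7*77)) = 1/((⅐)*77*(22 + 539)) = 1/((⅐)*77*561) = 1/6171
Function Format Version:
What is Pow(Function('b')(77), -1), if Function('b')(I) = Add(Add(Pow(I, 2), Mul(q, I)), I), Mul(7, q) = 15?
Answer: Rational(1, 6171) ≈ 0.00016205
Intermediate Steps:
q = Rational(15, 7) (q = Mul(Rational(1, 7), 15) = Rational(15, 7) ≈ 2.1429)
Function('b')(I) = Add(Pow(I, 2), Mul(Rational(22, 7), I)) (Function('b')(I) = Add(Add(Pow(I, 2), Mul(Rational(15, 7), I)), I) = Add(Pow(I, 2), Mul(Rational(22, 7), I)))
Pow(Function('b')(77), -1) = Pow(Mul(Rational(1, 7), 77, Add(22, Mul(7, 77))), -1) = Pow(Mul(Rational(1, 7), 77, Add(22, 539)), -1) = Pow(Mul(Rational(1, 7), 77, 561), -1) = Pow(6171, -1) = Rational(1, 6171)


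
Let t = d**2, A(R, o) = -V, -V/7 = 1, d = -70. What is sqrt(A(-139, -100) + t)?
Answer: sqrt(4907) ≈ 70.050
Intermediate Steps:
V = -7 (V = -7*1 = -7)
A(R, o) = 7 (A(R, o) = -1*(-7) = 7)
t = 4900 (t = (-70)**2 = 4900)
sqrt(A(-139, -100) + t) = sqrt(7 + 4900) = sqrt(4907)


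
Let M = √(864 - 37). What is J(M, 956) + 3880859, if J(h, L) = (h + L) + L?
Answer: 3882771 + √827 ≈ 3.8828e+6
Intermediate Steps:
M = √827 ≈ 28.758
J(h, L) = h + 2*L (J(h, L) = (L + h) + L = h + 2*L)
J(M, 956) + 3880859 = (√827 + 2*956) + 3880859 = (√827 + 1912) + 3880859 = (1912 + √827) + 3880859 = 3882771 + √827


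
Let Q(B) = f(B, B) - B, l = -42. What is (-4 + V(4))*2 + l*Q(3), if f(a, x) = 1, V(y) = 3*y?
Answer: 100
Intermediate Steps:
Q(B) = 1 - B
(-4 + V(4))*2 + l*Q(3) = (-4 + 3*4)*2 - 42*(1 - 1*3) = (-4 + 12)*2 - 42*(1 - 3) = 8*2 - 42*(-2) = 16 + 84 = 100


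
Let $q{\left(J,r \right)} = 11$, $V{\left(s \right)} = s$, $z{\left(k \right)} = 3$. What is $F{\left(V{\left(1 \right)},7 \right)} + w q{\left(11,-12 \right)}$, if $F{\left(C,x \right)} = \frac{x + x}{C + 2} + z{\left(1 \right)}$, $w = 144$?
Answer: $\frac{4775}{3} \approx 1591.7$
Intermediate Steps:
$F{\left(C,x \right)} = 3 + \frac{2 x}{2 + C}$ ($F{\left(C,x \right)} = \frac{x + x}{C + 2} + 3 = \frac{2 x}{2 + C} + 3 = 3 + \frac{2 x}{2 + C}$)
$F{\left(V{\left(1 \right)},7 \right)} + w q{\left(11,-12 \right)} = \frac{6 + 2 \cdot 7 + 3 \cdot 1}{2 + 1} + 144 \cdot 11 = \frac{6 + 14 + 3}{3} + 1584 = \frac{1}{3} \cdot 23 + 1584 = \frac{23}{3} + 1584 = \frac{4775}{3}$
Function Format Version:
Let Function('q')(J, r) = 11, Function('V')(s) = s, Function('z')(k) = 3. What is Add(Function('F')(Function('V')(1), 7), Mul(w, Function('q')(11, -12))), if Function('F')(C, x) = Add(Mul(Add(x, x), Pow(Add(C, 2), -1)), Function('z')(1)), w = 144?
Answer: Rational(4775, 3) ≈ 1591.7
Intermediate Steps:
Function('F')(C, x) = Add(3, Mul(2, x, Pow(Add(2, C), -1))) (Function('F')(C, x) = Add(Mul(Add(x, x), Pow(Add(C, 2), -1)), 3) = Add(Mul(Mul(2, x), Pow(Add(2, C), -1)), 3) = Add(Mul(2, x, Pow(Add(2, C), -1)), 3) = Add(3, Mul(2, x, Pow(Add(2, C), -1))))
Add(Function('F')(Function('V')(1), 7), Mul(w, Function('q')(11, -12))) = Add(Mul(Pow(Add(2, 1), -1), Add(6, Mul(2, 7), Mul(3, 1))), Mul(144, 11)) = Add(Mul(Pow(3, -1), Add(6, 14, 3)), 1584) = Add(Mul(Rational(1, 3), 23), 1584) = Add(Rational(23, 3), 1584) = Rational(4775, 3)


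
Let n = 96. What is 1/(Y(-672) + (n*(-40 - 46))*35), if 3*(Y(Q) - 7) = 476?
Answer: -3/866383 ≈ -3.4627e-6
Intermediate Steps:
Y(Q) = 497/3 (Y(Q) = 7 + (⅓)*476 = 7 + 476/3 = 497/3)
1/(Y(-672) + (n*(-40 - 46))*35) = 1/(497/3 + (96*(-40 - 46))*35) = 1/(497/3 + (96*(-86))*35) = 1/(497/3 - 8256*35) = 1/(497/3 - 288960) = 1/(-866383/3) = -3/866383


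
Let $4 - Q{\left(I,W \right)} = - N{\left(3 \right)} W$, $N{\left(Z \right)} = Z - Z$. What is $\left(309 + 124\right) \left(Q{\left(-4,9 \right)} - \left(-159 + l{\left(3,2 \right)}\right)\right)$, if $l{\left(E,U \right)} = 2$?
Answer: $69713$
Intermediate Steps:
$N{\left(Z \right)} = 0$
$Q{\left(I,W \right)} = 4$ ($Q{\left(I,W \right)} = 4 - - 0 W = 4 - \left(-1\right) 0 = 4 - 0 = 4 + 0 = 4$)
$\left(309 + 124\right) \left(Q{\left(-4,9 \right)} - \left(-159 + l{\left(3,2 \right)}\right)\right) = \left(309 + 124\right) \left(4 + \left(159 - 2\right)\right) = 433 \left(4 + \left(159 - 2\right)\right) = 433 \left(4 + 157\right) = 433 \cdot 161 = 69713$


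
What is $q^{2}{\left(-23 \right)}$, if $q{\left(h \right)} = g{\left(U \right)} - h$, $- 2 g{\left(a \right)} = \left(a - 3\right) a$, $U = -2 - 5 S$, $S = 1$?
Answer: $144$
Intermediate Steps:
$U = -7$ ($U = -2 - 5 = -7$)
$g{\left(a \right)} = - \frac{a \left(-3 + a\right)}{2}$ ($g{\left(a \right)} = - \frac{\left(a - 3\right) a}{2} = - \frac{\left(-3 + a\right) a}{2} = - \frac{a \left(-3 + a\right)}{2}$)
$q{\left(h \right)} = -35 - h$ ($q{\left(h \right)} = \frac{1}{2} \left(-7\right) \left(3 - -7\right) - h = \frac{1}{2} \left(-7\right) \left(3 + 7\right) - h = \frac{1}{2} \left(-7\right) 10 - h = -35 - h$)
$q^{2}{\left(-23 \right)} = \left(-35 - -23\right)^{2} = \left(-35 + 23\right)^{2} = \left(-12\right)^{2} = 144$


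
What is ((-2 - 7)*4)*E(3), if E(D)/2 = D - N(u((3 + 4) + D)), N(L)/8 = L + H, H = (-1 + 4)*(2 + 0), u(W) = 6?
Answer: 6696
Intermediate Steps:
H = 6 (H = 3*2 = 6)
N(L) = 48 + 8*L (N(L) = 8*(L + 6) = 8*(6 + L) = 48 + 8*L)
E(D) = -192 + 2*D (E(D) = 2*(D - (48 + 8*6)) = 2*(D - (48 + 48)) = 2*(D - 1*96) = 2*(D - 96) = 2*(-96 + D) = -192 + 2*D)
((-2 - 7)*4)*E(3) = ((-2 - 7)*4)*(-192 + 2*3) = (-9*4)*(-192 + 6) = -36*(-186) = 6696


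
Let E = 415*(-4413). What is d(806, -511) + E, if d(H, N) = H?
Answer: -1830589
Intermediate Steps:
E = -1831395
d(806, -511) + E = 806 - 1831395 = -1830589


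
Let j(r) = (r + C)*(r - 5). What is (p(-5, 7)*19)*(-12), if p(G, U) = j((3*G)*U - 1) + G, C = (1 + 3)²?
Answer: -2276580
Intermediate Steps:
C = 16 (C = 4² = 16)
j(r) = (-5 + r)*(16 + r) (j(r) = (r + 16)*(r - 5) = (16 + r)*(-5 + r) = (-5 + r)*(16 + r))
p(G, U) = -91 + G + (-1 + 3*G*U)² + 33*G*U (p(G, U) = (-80 + ((3*G)*U - 1)² + 11*((3*G)*U - 1)) + G = (-80 + (3*G*U - 1)² + 11*(3*G*U - 1)) + G = (-80 + (-1 + 3*G*U)² + 11*(-1 + 3*G*U)) + G = (-80 + (-1 + 3*G*U)² + (-11 + 33*G*U)) + G = (-91 + (-1 + 3*G*U)² + 33*G*U) + G = -91 + G + (-1 + 3*G*U)² + 33*G*U)
(p(-5, 7)*19)*(-12) = ((-91 - 5 + (-1 + 3*(-5)*7)² + 33*(-5)*7)*19)*(-12) = ((-91 - 5 + (-1 - 105)² - 1155)*19)*(-12) = ((-91 - 5 + (-106)² - 1155)*19)*(-12) = ((-91 - 5 + 11236 - 1155)*19)*(-12) = (9985*19)*(-12) = 189715*(-12) = -2276580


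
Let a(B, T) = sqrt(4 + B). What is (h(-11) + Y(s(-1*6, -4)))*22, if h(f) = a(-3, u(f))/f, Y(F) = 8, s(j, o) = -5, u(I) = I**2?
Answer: 174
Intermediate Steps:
h(f) = 1/f (h(f) = sqrt(4 - 3)/f = sqrt(1)/f = 1/f)
(h(-11) + Y(s(-1*6, -4)))*22 = (1/(-11) + 8)*22 = (-1/11 + 8)*22 = (87/11)*22 = 174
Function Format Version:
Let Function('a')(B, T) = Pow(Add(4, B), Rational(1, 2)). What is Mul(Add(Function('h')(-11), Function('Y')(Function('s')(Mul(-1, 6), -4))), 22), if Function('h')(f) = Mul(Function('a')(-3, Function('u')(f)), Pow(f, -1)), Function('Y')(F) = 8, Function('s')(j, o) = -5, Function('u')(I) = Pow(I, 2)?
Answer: 174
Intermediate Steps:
Function('h')(f) = Pow(f, -1) (Function('h')(f) = Mul(Pow(Add(4, -3), Rational(1, 2)), Pow(f, -1)) = Mul(Pow(1, Rational(1, 2)), Pow(f, -1)) = Mul(1, Pow(f, -1)) = Pow(f, -1))
Mul(Add(Function('h')(-11), Function('Y')(Function('s')(Mul(-1, 6), -4))), 22) = Mul(Add(Pow(-11, -1), 8), 22) = Mul(Add(Rational(-1, 11), 8), 22) = Mul(Rational(87, 11), 22) = 174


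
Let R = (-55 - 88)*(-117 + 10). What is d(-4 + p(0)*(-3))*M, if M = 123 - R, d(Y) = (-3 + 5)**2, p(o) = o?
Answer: -60712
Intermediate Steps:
R = 15301 (R = -143*(-107) = 15301)
d(Y) = 4 (d(Y) = 2**2 = 4)
M = -15178 (M = 123 - 1*15301 = 123 - 15301 = -15178)
d(-4 + p(0)*(-3))*M = 4*(-15178) = -60712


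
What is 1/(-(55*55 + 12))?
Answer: -1/3037 ≈ -0.00032927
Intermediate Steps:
1/(-(55*55 + 12)) = 1/(-(3025 + 12)) = 1/(-1*3037) = 1/(-3037) = -1/3037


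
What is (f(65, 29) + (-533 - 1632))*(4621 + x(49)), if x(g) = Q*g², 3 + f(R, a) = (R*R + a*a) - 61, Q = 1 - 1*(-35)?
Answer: 258328709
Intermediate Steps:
Q = 36 (Q = 1 + 35 = 36)
f(R, a) = -64 + R² + a² (f(R, a) = -3 + ((R*R + a*a) - 61) = -3 + ((R² + a²) - 61) = -3 + (-61 + R² + a²) = -64 + R² + a²)
x(g) = 36*g²
(f(65, 29) + (-533 - 1632))*(4621 + x(49)) = ((-64 + 65² + 29²) + (-533 - 1632))*(4621 + 36*49²) = ((-64 + 4225 + 841) - 2165)*(4621 + 36*2401) = (5002 - 2165)*(4621 + 86436) = 2837*91057 = 258328709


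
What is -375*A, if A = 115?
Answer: -43125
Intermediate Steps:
-375*A = -375*115 = -43125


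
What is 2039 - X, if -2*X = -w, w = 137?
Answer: 3941/2 ≈ 1970.5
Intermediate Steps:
X = 137/2 (X = -(-1)*137/2 = -1/2*(-137) = 137/2 ≈ 68.500)
2039 - X = 2039 - 1*137/2 = 2039 - 137/2 = 3941/2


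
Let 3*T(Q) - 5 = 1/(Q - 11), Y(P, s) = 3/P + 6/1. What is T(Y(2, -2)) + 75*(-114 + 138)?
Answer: 12611/7 ≈ 1801.6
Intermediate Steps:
Y(P, s) = 6 + 3/P (Y(P, s) = 3/P + 6*1 = 3/P + 6 = 6 + 3/P)
T(Q) = 5/3 + 1/(3*(-11 + Q)) (T(Q) = 5/3 + 1/(3*(Q - 11)) = 5/3 + 1/(3*(-11 + Q)))
T(Y(2, -2)) + 75*(-114 + 138) = (-54 + 5*(6 + 3/2))/(3*(-11 + (6 + 3/2))) + 75*(-114 + 138) = (-54 + 5*(6 + 3*(½)))/(3*(-11 + (6 + 3*(½)))) + 75*24 = (-54 + 5*(6 + 3/2))/(3*(-11 + (6 + 3/2))) + 1800 = (-54 + 5*(15/2))/(3*(-11 + 15/2)) + 1800 = (-54 + 75/2)/(3*(-7/2)) + 1800 = (⅓)*(-2/7)*(-33/2) + 1800 = 11/7 + 1800 = 12611/7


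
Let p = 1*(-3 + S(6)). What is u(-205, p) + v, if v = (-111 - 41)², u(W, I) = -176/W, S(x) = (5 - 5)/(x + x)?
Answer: 4736496/205 ≈ 23105.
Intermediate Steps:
S(x) = 0 (S(x) = 0/((2*x)) = 0*(1/(2*x)) = 0)
p = -3 (p = 1*(-3 + 0) = 1*(-3) = -3)
v = 23104 (v = (-152)² = 23104)
u(-205, p) + v = -176/(-205) + 23104 = -176*(-1/205) + 23104 = 176/205 + 23104 = 4736496/205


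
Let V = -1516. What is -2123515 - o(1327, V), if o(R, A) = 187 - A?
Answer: -2125218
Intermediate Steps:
-2123515 - o(1327, V) = -2123515 - (187 - 1*(-1516)) = -2123515 - (187 + 1516) = -2123515 - 1*1703 = -2123515 - 1703 = -2125218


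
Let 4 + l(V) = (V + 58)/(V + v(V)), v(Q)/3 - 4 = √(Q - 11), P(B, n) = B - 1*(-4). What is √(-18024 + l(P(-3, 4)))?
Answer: √((-234305 - 54084*I*√10)/(13 + 3*I*√10)) ≈ 0.008 - 134.26*I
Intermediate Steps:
P(B, n) = 4 + B (P(B, n) = B + 4 = 4 + B)
v(Q) = 12 + 3*√(-11 + Q) (v(Q) = 12 + 3*√(Q - 11) = 12 + 3*√(-11 + Q))
l(V) = -4 + (58 + V)/(12 + V + 3*√(-11 + V)) (l(V) = -4 + (V + 58)/(V + (12 + 3*√(-11 + V))) = -4 + (58 + V)/(12 + V + 3*√(-11 + V)))
√(-18024 + l(P(-3, 4))) = √(-18024 + (10 - 12*√(-11 + (4 - 3)) - 3*(4 - 3))/(12 + (4 - 3) + 3*√(-11 + (4 - 3)))) = √(-18024 + (10 - 12*√(-11 + 1) - 3*1)/(12 + 1 + 3*√(-11 + 1))) = √(-18024 + (10 - 12*I*√10 - 3)/(12 + 1 + 3*√(-10))) = √(-18024 + (10 - 12*I*√10 - 3)/(12 + 1 + 3*(I*√10))) = √(-18024 + (10 - 12*I*√10 - 3)/(12 + 1 + 3*I*√10)) = √(-18024 + (7 - 12*I*√10)/(13 + 3*I*√10))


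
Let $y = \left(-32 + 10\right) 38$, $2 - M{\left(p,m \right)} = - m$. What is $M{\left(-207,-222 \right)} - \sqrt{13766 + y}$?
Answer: $-220 - \sqrt{12930} \approx -333.71$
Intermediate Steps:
$M{\left(p,m \right)} = 2 + m$ ($M{\left(p,m \right)} = 2 - - m = 2 + m$)
$y = -836$ ($y = \left(-22\right) 38 = -836$)
$M{\left(-207,-222 \right)} - \sqrt{13766 + y} = \left(2 - 222\right) - \sqrt{13766 - 836} = -220 - \sqrt{12930}$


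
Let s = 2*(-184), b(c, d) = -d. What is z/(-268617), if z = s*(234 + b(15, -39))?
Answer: 1456/3893 ≈ 0.37400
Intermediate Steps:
s = -368
z = -100464 (z = -368*(234 - 1*(-39)) = -368*(234 + 39) = -368*273 = -100464)
z/(-268617) = -100464/(-268617) = -100464*(-1/268617) = 1456/3893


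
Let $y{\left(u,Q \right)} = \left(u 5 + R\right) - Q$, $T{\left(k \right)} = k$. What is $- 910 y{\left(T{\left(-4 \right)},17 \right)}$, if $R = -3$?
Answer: $36400$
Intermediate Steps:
$y{\left(u,Q \right)} = -3 - Q + 5 u$ ($y{\left(u,Q \right)} = \left(u 5 - 3\right) - Q = \left(5 u - 3\right) - Q = \left(-3 + 5 u\right) - Q = -3 - Q + 5 u$)
$- 910 y{\left(T{\left(-4 \right)},17 \right)} = - 910 \left(-3 - 17 + 5 \left(-4\right)\right) = - 910 \left(-3 - 17 - 20\right) = \left(-910\right) \left(-40\right) = 36400$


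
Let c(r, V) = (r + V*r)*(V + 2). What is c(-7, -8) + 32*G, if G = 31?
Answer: 698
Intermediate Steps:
c(r, V) = (2 + V)*(r + V*r) (c(r, V) = (r + V*r)*(2 + V) = (2 + V)*(r + V*r))
c(-7, -8) + 32*G = -7*(2 + (-8)**2 + 3*(-8)) + 32*31 = -7*(2 + 64 - 24) + 992 = -7*42 + 992 = -294 + 992 = 698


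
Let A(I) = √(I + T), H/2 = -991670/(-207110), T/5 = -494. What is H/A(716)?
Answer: -99167*I*√1754/18163547 ≈ -0.22866*I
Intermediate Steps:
T = -2470 (T = 5*(-494) = -2470)
H = 198334/20711 (H = 2*(-991670/(-207110)) = 2*(-991670*(-1/207110)) = 2*(99167/20711) = 198334/20711 ≈ 9.5763)
A(I) = √(-2470 + I) (A(I) = √(I - 2470) = √(-2470 + I))
H/A(716) = 198334/(20711*(√(-2470 + 716))) = 198334/(20711*(√(-1754))) = 198334/(20711*((I*√1754))) = 198334*(-I*√1754/1754)/20711 = -99167*I*√1754/18163547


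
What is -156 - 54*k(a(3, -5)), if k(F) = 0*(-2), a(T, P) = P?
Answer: -156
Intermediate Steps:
k(F) = 0
-156 - 54*k(a(3, -5)) = -156 - 54*0 = -156 + 0 = -156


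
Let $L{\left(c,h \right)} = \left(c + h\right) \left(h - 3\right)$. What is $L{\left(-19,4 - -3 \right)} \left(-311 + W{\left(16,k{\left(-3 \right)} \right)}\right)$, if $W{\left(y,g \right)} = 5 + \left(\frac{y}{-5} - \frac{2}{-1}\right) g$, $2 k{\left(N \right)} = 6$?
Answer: $\frac{74304}{5} \approx 14861.0$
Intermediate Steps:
$k{\left(N \right)} = 3$ ($k{\left(N \right)} = \frac{1}{2} \cdot 6 = 3$)
$L{\left(c,h \right)} = \left(-3 + h\right) \left(c + h\right)$ ($L{\left(c,h \right)} = \left(c + h\right) \left(-3 + h\right) = \left(-3 + h\right) \left(c + h\right)$)
$W{\left(y,g \right)} = 5 + g \left(2 - \frac{y}{5}\right)$ ($W{\left(y,g \right)} = 5 + \left(y \left(- \frac{1}{5}\right) - -2\right) g = 5 + \left(- \frac{y}{5} + 2\right) g = 5 + \left(2 - \frac{y}{5}\right) g = 5 + g \left(2 - \frac{y}{5}\right)$)
$L{\left(-19,4 - -3 \right)} \left(-311 + W{\left(16,k{\left(-3 \right)} \right)}\right) = \left(\left(4 - -3\right)^{2} - -57 - 3 \left(4 - -3\right) - 19 \left(4 - -3\right)\right) \left(-311 + \left(5 + 2 \cdot 3 - \frac{3}{5} \cdot 16\right)\right) = \left(\left(4 + 3\right)^{2} + 57 - 3 \left(4 + 3\right) - 19 \left(4 + 3\right)\right) \left(-311 + \left(5 + 6 - \frac{48}{5}\right)\right) = \left(7^{2} + 57 - 21 - 133\right) \left(-311 + \frac{7}{5}\right) = \left(49 + 57 - 21 - 133\right) \left(- \frac{1548}{5}\right) = \left(-48\right) \left(- \frac{1548}{5}\right) = \frac{74304}{5}$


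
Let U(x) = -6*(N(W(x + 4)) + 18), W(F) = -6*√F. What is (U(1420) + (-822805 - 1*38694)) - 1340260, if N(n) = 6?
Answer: -2201903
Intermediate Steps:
W(F) = -6*√F
U(x) = -144 (U(x) = -6*(6 + 18) = -6*24 = -144)
(U(1420) + (-822805 - 1*38694)) - 1340260 = (-144 + (-822805 - 1*38694)) - 1340260 = (-144 + (-822805 - 38694)) - 1340260 = (-144 - 861499) - 1340260 = -861643 - 1340260 = -2201903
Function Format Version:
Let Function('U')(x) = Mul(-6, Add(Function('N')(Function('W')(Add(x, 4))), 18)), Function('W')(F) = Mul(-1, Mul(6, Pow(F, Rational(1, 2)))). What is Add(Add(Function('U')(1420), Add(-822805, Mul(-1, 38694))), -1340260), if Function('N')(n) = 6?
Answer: -2201903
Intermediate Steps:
Function('W')(F) = Mul(-6, Pow(F, Rational(1, 2)))
Function('U')(x) = -144 (Function('U')(x) = Mul(-6, Add(6, 18)) = Mul(-6, 24) = -144)
Add(Add(Function('U')(1420), Add(-822805, Mul(-1, 38694))), -1340260) = Add(Add(-144, Add(-822805, Mul(-1, 38694))), -1340260) = Add(Add(-144, Add(-822805, -38694)), -1340260) = Add(Add(-144, -861499), -1340260) = Add(-861643, -1340260) = -2201903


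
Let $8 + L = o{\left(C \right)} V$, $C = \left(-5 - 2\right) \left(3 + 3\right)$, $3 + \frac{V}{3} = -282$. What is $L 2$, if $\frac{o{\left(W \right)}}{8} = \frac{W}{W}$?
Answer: $-13696$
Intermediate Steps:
$V = -855$ ($V = -9 + 3 \left(-282\right) = -9 - 846 = -855$)
$C = -42$ ($C = \left(-7\right) 6 = -42$)
$o{\left(W \right)} = 8$ ($o{\left(W \right)} = 8 \frac{W}{W} = 8 \cdot 1 = 8$)
$L = -6848$ ($L = -8 + 8 \left(-855\right) = -8 - 6840 = -6848$)
$L 2 = \left(-6848\right) 2 = -13696$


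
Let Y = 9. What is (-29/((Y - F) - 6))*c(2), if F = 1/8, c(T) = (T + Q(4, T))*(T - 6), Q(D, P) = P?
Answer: 3712/23 ≈ 161.39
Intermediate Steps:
c(T) = 2*T*(-6 + T) (c(T) = (T + T)*(T - 6) = (2*T)*(-6 + T) = 2*T*(-6 + T))
F = ⅛ ≈ 0.12500
(-29/((Y - F) - 6))*c(2) = (-29/((9 - 1*⅛) - 6))*(2*2*(-6 + 2)) = (-29/((9 - ⅛) - 6))*(2*2*(-4)) = -29/(71/8 - 6)*(-16) = -29/23/8*(-16) = -29*8/23*(-16) = -232/23*(-16) = 3712/23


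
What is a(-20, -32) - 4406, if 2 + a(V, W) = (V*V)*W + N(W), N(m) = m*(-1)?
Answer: -17176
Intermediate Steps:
N(m) = -m
a(V, W) = -2 - W + W*V² (a(V, W) = -2 + ((V*V)*W - W) = -2 + (V²*W - W) = -2 + (W*V² - W) = -2 + (-W + W*V²) = -2 - W + W*V²)
a(-20, -32) - 4406 = (-2 - 1*(-32) - 32*(-20)²) - 4406 = (-2 + 32 - 32*400) - 4406 = (-2 + 32 - 12800) - 4406 = -12770 - 4406 = -17176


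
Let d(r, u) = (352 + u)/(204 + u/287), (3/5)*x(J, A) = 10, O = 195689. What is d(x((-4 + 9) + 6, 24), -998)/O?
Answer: -92701/5630950975 ≈ -1.6463e-5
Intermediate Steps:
x(J, A) = 50/3 (x(J, A) = (5/3)*10 = 50/3)
d(r, u) = (352 + u)/(204 + u/287) (d(r, u) = (352 + u)/(204 + u*(1/287)) = (352 + u)/(204 + u/287))
d(x((-4 + 9) + 6, 24), -998)/O = (287*(352 - 998)/(58548 - 998))/195689 = (287*(-646)/57550)*(1/195689) = (287*(1/57550)*(-646))*(1/195689) = -92701/28775*1/195689 = -92701/5630950975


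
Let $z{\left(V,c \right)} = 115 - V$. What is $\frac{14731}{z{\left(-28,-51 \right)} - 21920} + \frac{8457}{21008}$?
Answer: $- \frac{125300759}{457491216} \approx -0.27389$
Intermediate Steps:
$\frac{14731}{z{\left(-28,-51 \right)} - 21920} + \frac{8457}{21008} = \frac{14731}{\left(115 - -28\right) - 21920} + \frac{8457}{21008} = \frac{14731}{\left(115 + 28\right) - 21920} + 8457 \cdot \frac{1}{21008} = \frac{14731}{143 - 21920} + \frac{8457}{21008} = \frac{14731}{-21777} + \frac{8457}{21008} = 14731 \left(- \frac{1}{21777}\right) + \frac{8457}{21008} = - \frac{14731}{21777} + \frac{8457}{21008} = - \frac{125300759}{457491216}$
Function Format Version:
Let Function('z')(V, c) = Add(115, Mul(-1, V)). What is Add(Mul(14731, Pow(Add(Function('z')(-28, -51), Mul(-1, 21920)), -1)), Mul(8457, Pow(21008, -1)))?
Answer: Rational(-125300759, 457491216) ≈ -0.27389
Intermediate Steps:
Add(Mul(14731, Pow(Add(Function('z')(-28, -51), Mul(-1, 21920)), -1)), Mul(8457, Pow(21008, -1))) = Add(Mul(14731, Pow(Add(Add(115, Mul(-1, -28)), Mul(-1, 21920)), -1)), Mul(8457, Pow(21008, -1))) = Add(Mul(14731, Pow(Add(Add(115, 28), -21920), -1)), Mul(8457, Rational(1, 21008))) = Add(Mul(14731, Pow(Add(143, -21920), -1)), Rational(8457, 21008)) = Add(Mul(14731, Pow(-21777, -1)), Rational(8457, 21008)) = Add(Mul(14731, Rational(-1, 21777)), Rational(8457, 21008)) = Add(Rational(-14731, 21777), Rational(8457, 21008)) = Rational(-125300759, 457491216)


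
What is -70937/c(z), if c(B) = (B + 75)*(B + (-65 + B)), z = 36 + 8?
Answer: -70937/2737 ≈ -25.918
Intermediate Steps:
z = 44
c(B) = (-65 + 2*B)*(75 + B) (c(B) = (75 + B)*(-65 + 2*B) = (-65 + 2*B)*(75 + B))
-70937/c(z) = -70937/(-4875 + 2*44**2 + 85*44) = -70937/(-4875 + 2*1936 + 3740) = -70937/(-4875 + 3872 + 3740) = -70937/2737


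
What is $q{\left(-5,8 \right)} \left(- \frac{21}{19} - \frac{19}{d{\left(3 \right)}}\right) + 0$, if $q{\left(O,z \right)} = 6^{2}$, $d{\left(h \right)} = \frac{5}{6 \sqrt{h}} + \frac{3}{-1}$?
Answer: $\frac{3494772}{17993} + \frac{20520 \sqrt{3}}{947} \approx 231.76$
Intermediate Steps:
$d{\left(h \right)} = -3 + \frac{5}{6 \sqrt{h}}$ ($d{\left(h \right)} = 5 \frac{1}{6 \sqrt{h}} + 3 \left(-1\right) = \frac{5}{6 \sqrt{h}} - 3 = -3 + \frac{5}{6 \sqrt{h}}$)
$q{\left(O,z \right)} = 36$
$q{\left(-5,8 \right)} \left(- \frac{21}{19} - \frac{19}{d{\left(3 \right)}}\right) + 0 = 36 \left(- \frac{21}{19} - \frac{19}{-3 + \frac{5}{6 \sqrt{3}}}\right) + 0 = 36 \left(\left(-21\right) \frac{1}{19} - \frac{19}{-3 + \frac{5 \frac{\sqrt{3}}{3}}{6}}\right) + 0 = 36 \left(- \frac{21}{19} - \frac{19}{-3 + \frac{5 \sqrt{3}}{18}}\right) + 0 = \left(- \frac{756}{19} - \frac{684}{-3 + \frac{5 \sqrt{3}}{18}}\right) + 0 = - \frac{756}{19} - \frac{684}{-3 + \frac{5 \sqrt{3}}{18}}$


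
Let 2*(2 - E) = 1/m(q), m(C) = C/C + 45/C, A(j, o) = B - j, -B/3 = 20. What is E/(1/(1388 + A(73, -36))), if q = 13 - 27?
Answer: 86595/31 ≈ 2793.4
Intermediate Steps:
B = -60 (B = -3*20 = -60)
q = -14
A(j, o) = -60 - j
m(C) = 1 + 45/C
E = 69/31 (E = 2 - (-14/(45 - 14))/2 = 2 - 1/(2*((-1/14*31))) = 2 - 1/(2*(-31/14)) = 2 - ½*(-14/31) = 2 + 7/31 = 69/31 ≈ 2.2258)
E/(1/(1388 + A(73, -36))) = 69/(31*(1/(1388 + (-60 - 1*73)))) = 69/(31*(1/(1388 + (-60 - 73)))) = 69/(31*(1/(1388 - 133))) = 69/(31*(1/1255)) = (69/31)*1255 = 86595/31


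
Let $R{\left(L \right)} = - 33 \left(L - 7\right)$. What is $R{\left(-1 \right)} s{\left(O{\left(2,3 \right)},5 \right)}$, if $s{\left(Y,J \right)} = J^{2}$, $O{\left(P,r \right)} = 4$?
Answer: $6600$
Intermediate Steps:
$R{\left(L \right)} = 231 - 33 L$ ($R{\left(L \right)} = - 33 \left(-7 + L\right) = 231 - 33 L$)
$R{\left(-1 \right)} s{\left(O{\left(2,3 \right)},5 \right)} = \left(231 - -33\right) 5^{2} = \left(231 + 33\right) 25 = 264 \cdot 25 = 6600$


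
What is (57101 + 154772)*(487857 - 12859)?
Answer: 100639251254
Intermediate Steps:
(57101 + 154772)*(487857 - 12859) = 211873*474998 = 100639251254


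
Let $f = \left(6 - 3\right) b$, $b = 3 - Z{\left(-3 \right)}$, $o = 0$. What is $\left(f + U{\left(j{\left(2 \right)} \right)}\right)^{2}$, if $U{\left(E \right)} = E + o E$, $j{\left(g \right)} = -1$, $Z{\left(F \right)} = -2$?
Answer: $196$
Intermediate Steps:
$b = 5$ ($b = 3 - -2 = 3 + 2 = 5$)
$U{\left(E \right)} = E$ ($U{\left(E \right)} = E + 0 E = E + 0 = E$)
$f = 15$ ($f = \left(6 - 3\right) 5 = 3 \cdot 5 = 15$)
$\left(f + U{\left(j{\left(2 \right)} \right)}\right)^{2} = \left(15 - 1\right)^{2} = 14^{2} = 196$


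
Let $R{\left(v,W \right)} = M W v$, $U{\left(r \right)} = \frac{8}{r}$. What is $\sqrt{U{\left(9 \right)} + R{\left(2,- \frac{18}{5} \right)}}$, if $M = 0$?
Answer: $\frac{2 \sqrt{2}}{3} \approx 0.94281$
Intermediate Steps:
$R{\left(v,W \right)} = 0$ ($R{\left(v,W \right)} = 0 W v = 0 v = 0$)
$\sqrt{U{\left(9 \right)} + R{\left(2,- \frac{18}{5} \right)}} = \sqrt{\frac{8}{9} + 0} = \sqrt{\frac{8}{9}} = \frac{2 \sqrt{2}}{3}$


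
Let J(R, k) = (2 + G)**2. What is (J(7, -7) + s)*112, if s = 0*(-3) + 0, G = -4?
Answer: 448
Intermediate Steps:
s = 0 (s = 0 + 0 = 0)
J(R, k) = 4 (J(R, k) = (2 - 4)**2 = (-2)**2 = 4)
(J(7, -7) + s)*112 = (4 + 0)*112 = 4*112 = 448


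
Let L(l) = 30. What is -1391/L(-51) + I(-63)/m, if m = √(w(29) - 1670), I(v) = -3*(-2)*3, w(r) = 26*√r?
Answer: -1391/30 - 9*I*√2/√(835 - 13*√29) ≈ -46.367 - 0.46018*I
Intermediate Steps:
I(v) = 18 (I(v) = 6*3 = 18)
m = √(-1670 + 26*√29) (m = √(26*√29 - 1670) = √(-1670 + 26*√29) ≈ 39.115*I)
-1391/L(-51) + I(-63)/m = -1391/30 + 18/(√(-1670 + 26*√29)) = -1391*1/30 + 18/√(-1670 + 26*√29) = -1391/30 + 18/√(-1670 + 26*√29)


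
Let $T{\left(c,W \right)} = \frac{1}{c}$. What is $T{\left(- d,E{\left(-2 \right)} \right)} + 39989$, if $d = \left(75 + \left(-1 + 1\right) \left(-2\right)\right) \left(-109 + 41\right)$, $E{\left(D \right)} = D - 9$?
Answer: $\frac{203943901}{5100} \approx 39989.0$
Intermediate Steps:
$E{\left(D \right)} = -9 + D$
$d = -5100$ ($d = \left(75 + 0 \left(-2\right)\right) \left(-68\right) = \left(75 + 0\right) \left(-68\right) = 75 \left(-68\right) = -5100$)
$T{\left(- d,E{\left(-2 \right)} \right)} + 39989 = \frac{1}{\left(-1\right) \left(-5100\right)} + 39989 = \frac{1}{5100} + 39989 = \frac{203943901}{5100}$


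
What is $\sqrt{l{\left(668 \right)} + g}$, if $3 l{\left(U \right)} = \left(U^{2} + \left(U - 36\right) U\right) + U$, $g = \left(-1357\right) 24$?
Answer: $\frac{2 \sqrt{578523}}{3} \approx 507.07$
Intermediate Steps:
$g = -32568$
$l{\left(U \right)} = \frac{U}{3} + \frac{U^{2}}{3} + \frac{U \left(-36 + U\right)}{3}$ ($l{\left(U \right)} = \frac{\left(U^{2} + \left(U - 36\right) U\right) + U}{3} = \frac{\left(U^{2} + \left(-36 + U\right) U\right) + U}{3} = \frac{\left(U^{2} + U \left(-36 + U\right)\right) + U}{3} = \frac{U + U^{2} + U \left(-36 + U\right)}{3} = \frac{U}{3} + \frac{U^{2}}{3} + \frac{U \left(-36 + U\right)}{3}$)
$\sqrt{l{\left(668 \right)} + g} = \sqrt{\frac{1}{3} \cdot 668 \left(-35 + 2 \cdot 668\right) - 32568} = \sqrt{\frac{1}{3} \cdot 668 \left(-35 + 1336\right) - 32568} = \sqrt{\frac{1}{3} \cdot 668 \cdot 1301 - 32568} = \sqrt{\frac{869068}{3} - 32568} = \sqrt{\frac{771364}{3}} = \frac{2 \sqrt{578523}}{3}$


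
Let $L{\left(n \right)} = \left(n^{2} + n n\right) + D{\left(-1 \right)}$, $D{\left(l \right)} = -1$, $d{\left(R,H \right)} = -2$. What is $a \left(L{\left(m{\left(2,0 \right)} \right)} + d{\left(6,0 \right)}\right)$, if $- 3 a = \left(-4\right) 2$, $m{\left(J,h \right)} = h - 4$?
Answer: $\frac{232}{3} \approx 77.333$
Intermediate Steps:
$m{\left(J,h \right)} = -4 + h$
$a = \frac{8}{3}$ ($a = - \frac{\left(-4\right) 2}{3} = \left(- \frac{1}{3}\right) \left(-8\right) = \frac{8}{3} \approx 2.6667$)
$L{\left(n \right)} = -1 + 2 n^{2}$ ($L{\left(n \right)} = \left(n^{2} + n n\right) - 1 = \left(n^{2} + n^{2}\right) - 1 = 2 n^{2} - 1 = -1 + 2 n^{2}$)
$a \left(L{\left(m{\left(2,0 \right)} \right)} + d{\left(6,0 \right)}\right) = \frac{8 \left(\left(-1 + 2 \left(-4 + 0\right)^{2}\right) - 2\right)}{3} = \frac{8 \left(\left(-1 + 2 \left(-4\right)^{2}\right) - 2\right)}{3} = \frac{8 \left(\left(-1 + 2 \cdot 16\right) - 2\right)}{3} = \frac{8 \left(\left(-1 + 32\right) - 2\right)}{3} = \frac{8 \left(31 - 2\right)}{3} = \frac{8}{3} \cdot 29 = \frac{232}{3}$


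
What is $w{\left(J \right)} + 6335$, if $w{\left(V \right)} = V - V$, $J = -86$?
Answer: $6335$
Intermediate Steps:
$w{\left(V \right)} = 0$
$w{\left(J \right)} + 6335 = 0 + 6335 = 6335$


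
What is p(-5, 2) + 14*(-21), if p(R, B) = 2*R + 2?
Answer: -302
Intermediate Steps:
p(R, B) = 2 + 2*R
p(-5, 2) + 14*(-21) = (2 + 2*(-5)) + 14*(-21) = (2 - 10) - 294 = -8 - 294 = -302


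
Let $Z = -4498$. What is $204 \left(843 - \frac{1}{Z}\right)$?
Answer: $\frac{386765130}{2249} \approx 1.7197 \cdot 10^{5}$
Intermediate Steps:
$204 \left(843 - \frac{1}{Z}\right) = 204 \left(843 - \frac{1}{-4498}\right) = 204 \left(843 - - \frac{1}{4498}\right) = 204 \left(843 + \frac{1}{4498}\right) = 204 \cdot \frac{3791815}{4498} = \frac{386765130}{2249}$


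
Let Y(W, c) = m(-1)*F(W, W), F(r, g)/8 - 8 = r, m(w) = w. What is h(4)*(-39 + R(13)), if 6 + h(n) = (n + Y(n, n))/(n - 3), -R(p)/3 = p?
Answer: 7644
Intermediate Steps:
R(p) = -3*p
F(r, g) = 64 + 8*r
Y(W, c) = -64 - 8*W (Y(W, c) = -(64 + 8*W) = -64 - 8*W)
h(n) = -6 + (-64 - 7*n)/(-3 + n) (h(n) = -6 + (n + (-64 - 8*n))/(n - 3) = -6 + (-64 - 7*n)/(-3 + n))
h(4)*(-39 + R(13)) = ((-46 - 13*4)/(-3 + 4))*(-39 - 3*13) = ((-46 - 52)/1)*(-39 - 39) = (1*(-98))*(-78) = -98*(-78) = 7644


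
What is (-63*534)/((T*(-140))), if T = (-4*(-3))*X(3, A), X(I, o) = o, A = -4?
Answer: -801/160 ≈ -5.0062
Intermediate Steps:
T = -48 (T = -4*(-3)*(-4) = 12*(-4) = -48)
(-63*534)/((T*(-140))) = (-63*534)/((-48*(-140))) = -33642/6720 = -33642*1/6720 = -801/160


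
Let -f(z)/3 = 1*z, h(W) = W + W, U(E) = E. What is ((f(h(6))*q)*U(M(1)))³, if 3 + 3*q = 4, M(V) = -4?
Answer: 110592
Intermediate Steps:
q = ⅓ (q = -1 + (⅓)*4 = -1 + 4/3 = ⅓ ≈ 0.33333)
h(W) = 2*W
f(z) = -3*z
((f(h(6))*q)*U(M(1)))³ = ((-6*6*(⅓))*(-4))³ = ((-3*12*(⅓))*(-4))³ = (-36*⅓*(-4))³ = (-12*(-4))³ = 48³ = 110592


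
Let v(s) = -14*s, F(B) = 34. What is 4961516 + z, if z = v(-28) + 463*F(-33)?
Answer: 4977650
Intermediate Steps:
z = 16134 (z = -14*(-28) + 463*34 = 392 + 15742 = 16134)
4961516 + z = 4961516 + 16134 = 4977650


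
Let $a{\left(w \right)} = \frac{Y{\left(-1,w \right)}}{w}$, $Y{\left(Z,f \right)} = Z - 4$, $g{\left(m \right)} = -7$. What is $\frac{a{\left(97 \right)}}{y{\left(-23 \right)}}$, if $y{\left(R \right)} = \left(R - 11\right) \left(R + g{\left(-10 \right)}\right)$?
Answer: $- \frac{1}{19788} \approx -5.0536 \cdot 10^{-5}$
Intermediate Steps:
$Y{\left(Z,f \right)} = -4 + Z$
$a{\left(w \right)} = - \frac{5}{w}$ ($a{\left(w \right)} = \frac{-4 - 1}{w} = - \frac{5}{w}$)
$y{\left(R \right)} = \left(-11 + R\right) \left(-7 + R\right)$ ($y{\left(R \right)} = \left(R - 11\right) \left(R - 7\right) = \left(-11 + R\right) \left(-7 + R\right)$)
$\frac{a{\left(97 \right)}}{y{\left(-23 \right)}} = \frac{\left(-5\right) \frac{1}{97}}{77 + \left(-23\right)^{2} - -414} = \frac{\left(-5\right) \frac{1}{97}}{77 + 529 + 414} = - \frac{5}{97 \cdot 1020} = \left(- \frac{5}{97}\right) \frac{1}{1020} = - \frac{1}{19788}$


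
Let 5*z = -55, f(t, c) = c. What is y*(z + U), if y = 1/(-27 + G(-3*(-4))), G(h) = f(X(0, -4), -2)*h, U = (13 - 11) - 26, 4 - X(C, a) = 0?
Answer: 35/51 ≈ 0.68627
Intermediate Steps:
X(C, a) = 4 (X(C, a) = 4 - 1*0 = 4 + 0 = 4)
U = -24 (U = 2 - 26 = -24)
G(h) = -2*h
z = -11 (z = (⅕)*(-55) = -11)
y = -1/51 (y = 1/(-27 - (-6)*(-4)) = 1/(-27 - 2*12) = 1/(-27 - 24) = 1/(-51) = -1/51 ≈ -0.019608)
y*(z + U) = -(-11 - 24)/51 = -1/51*(-35) = 35/51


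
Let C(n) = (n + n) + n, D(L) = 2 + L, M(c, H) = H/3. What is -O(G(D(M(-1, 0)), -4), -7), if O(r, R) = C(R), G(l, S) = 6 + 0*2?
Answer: 21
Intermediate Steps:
M(c, H) = H/3 (M(c, H) = H*(1/3) = H/3)
C(n) = 3*n (C(n) = 2*n + n = 3*n)
G(l, S) = 6 (G(l, S) = 6 + 0 = 6)
O(r, R) = 3*R
-O(G(D(M(-1, 0)), -4), -7) = -3*(-7) = -1*(-21) = 21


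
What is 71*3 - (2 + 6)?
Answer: 205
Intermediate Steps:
71*3 - (2 + 6) = 213 - 1*8 = 213 - 8 = 205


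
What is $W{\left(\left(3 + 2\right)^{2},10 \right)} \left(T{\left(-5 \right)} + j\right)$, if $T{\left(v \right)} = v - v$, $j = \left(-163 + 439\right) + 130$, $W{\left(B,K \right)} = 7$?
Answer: $2842$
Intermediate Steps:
$j = 406$ ($j = 276 + 130 = 406$)
$T{\left(v \right)} = 0$
$W{\left(\left(3 + 2\right)^{2},10 \right)} \left(T{\left(-5 \right)} + j\right) = 7 \left(0 + 406\right) = 7 \cdot 406 = 2842$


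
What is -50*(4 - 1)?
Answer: -150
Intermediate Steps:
-50*(4 - 1) = -150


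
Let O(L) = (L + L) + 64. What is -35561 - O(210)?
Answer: -36045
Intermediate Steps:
O(L) = 64 + 2*L (O(L) = 2*L + 64 = 64 + 2*L)
-35561 - O(210) = -35561 - (64 + 2*210) = -35561 - (64 + 420) = -35561 - 1*484 = -35561 - 484 = -36045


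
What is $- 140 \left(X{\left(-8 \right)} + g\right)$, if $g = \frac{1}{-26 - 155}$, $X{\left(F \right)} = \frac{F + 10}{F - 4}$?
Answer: $\frac{13090}{543} \approx 24.107$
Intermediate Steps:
$X{\left(F \right)} = \frac{10 + F}{-4 + F}$
$g = - \frac{1}{181}$ ($g = \frac{1}{-181} = - \frac{1}{181} \approx -0.0055249$)
$- 140 \left(X{\left(-8 \right)} + g\right) = - 140 \left(\frac{10 - 8}{-4 - 8} - \frac{1}{181}\right) = - 140 \left(\frac{1}{-12} \cdot 2 - \frac{1}{181}\right) = - 140 \left(\left(- \frac{1}{12}\right) 2 - \frac{1}{181}\right) = - 140 \left(- \frac{1}{6} - \frac{1}{181}\right) = \left(-140\right) \left(- \frac{187}{1086}\right) = \frac{13090}{543}$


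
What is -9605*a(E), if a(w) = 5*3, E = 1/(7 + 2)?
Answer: -144075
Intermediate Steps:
E = 1/9 ≈ 0.11111
a(w) = 15
-9605*a(E) = -9605*15 = -144075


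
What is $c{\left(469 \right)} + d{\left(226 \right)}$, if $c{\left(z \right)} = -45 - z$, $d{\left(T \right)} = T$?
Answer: $-288$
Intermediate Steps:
$c{\left(469 \right)} + d{\left(226 \right)} = \left(-45 - 469\right) + 226 = -514 + 226 = -288$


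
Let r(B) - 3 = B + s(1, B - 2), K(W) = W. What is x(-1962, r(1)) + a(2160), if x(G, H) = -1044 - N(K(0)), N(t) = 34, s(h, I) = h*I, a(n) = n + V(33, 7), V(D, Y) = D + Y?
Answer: 1122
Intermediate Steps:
a(n) = 40 + n (a(n) = n + (33 + 7) = n + 40 = 40 + n)
s(h, I) = I*h
r(B) = 1 + 2*B (r(B) = 3 + (B + (B - 2)*1) = 3 + (B + (-2 + B)*1) = 3 + (B + (-2 + B)) = 3 + (-2 + 2*B) = 1 + 2*B)
x(G, H) = -1078 (x(G, H) = -1044 - 1*34 = -1044 - 34 = -1078)
x(-1962, r(1)) + a(2160) = -1078 + (40 + 2160) = -1078 + 2200 = 1122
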